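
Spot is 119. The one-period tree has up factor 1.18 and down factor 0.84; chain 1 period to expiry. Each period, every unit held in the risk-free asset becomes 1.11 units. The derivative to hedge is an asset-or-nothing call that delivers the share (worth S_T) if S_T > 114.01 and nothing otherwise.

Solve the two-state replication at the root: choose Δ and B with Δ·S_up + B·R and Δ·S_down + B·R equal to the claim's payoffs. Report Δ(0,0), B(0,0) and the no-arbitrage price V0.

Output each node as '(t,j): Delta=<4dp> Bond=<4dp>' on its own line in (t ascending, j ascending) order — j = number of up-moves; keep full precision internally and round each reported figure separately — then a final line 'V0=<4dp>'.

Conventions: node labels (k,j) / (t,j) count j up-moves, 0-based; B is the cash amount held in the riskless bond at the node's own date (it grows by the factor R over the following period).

The replicating-portfolio and risk-neutral prices coincide; use p* = (1.11−0.84)/(1.18−0.84) = 0.7941 for the latter.
Payoffs at expiry: V(1,0)=0.0000, V(1,1)=140.4200
Node (0,0) S=119.0000: V=(p*·140.4200+(1−p*)·0.0000)/1.11=100.4595; Δ=(140.4200−0.0000)/(140.4200−99.9600)=3.4706; B=V−Δ·S=-312.5405
Check: Δ(0,0)·S0 + B(0,0) = 100.4595 = V0.

(0,0): Delta=3.4706 Bond=-312.5405
V0=100.4595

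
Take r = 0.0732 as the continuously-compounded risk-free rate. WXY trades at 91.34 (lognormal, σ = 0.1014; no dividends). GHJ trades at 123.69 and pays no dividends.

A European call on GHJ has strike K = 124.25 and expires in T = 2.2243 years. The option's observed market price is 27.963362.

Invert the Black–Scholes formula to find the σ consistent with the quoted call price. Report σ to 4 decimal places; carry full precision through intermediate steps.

sigma = 0.2577

At σ = 0.2577 the Black–Scholes value reproduces the quote:
σ√T = 0.2577·√2.2243 = 0.384336
d₁ = (ln(S/K) + (r+σ²/2)T) / (σ√T) = (ln(123.69/124.25) + (0.0732+0.2577²/2)·2.2243) / 0.384336 = (-0.004517 + 0.236676) / 0.384336 = 0.604051
d₂ = d₁ − σ√T = 0.604051 − 0.384336 = 0.219715
e^{−rT} = 0.849745
N(d₁) = 0.727095,  N(d₂) = 0.586953
V = S·N(d₁) − K·e^{−rT}·N(d₂) = 89.934403 − 61.971042 = 27.963362 (equal to the quote); since ∂V/∂σ > 0 for all σ, the implied volatility is unique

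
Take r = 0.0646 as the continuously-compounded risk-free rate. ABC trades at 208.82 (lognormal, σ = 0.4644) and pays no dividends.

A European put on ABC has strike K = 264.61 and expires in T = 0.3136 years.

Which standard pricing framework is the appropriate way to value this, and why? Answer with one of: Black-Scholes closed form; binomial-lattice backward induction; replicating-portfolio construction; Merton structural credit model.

Key observation: the strike-264.61 put on ABC is European-exercise on a continuously-modelled lognormal underlying, so its value is a single closed-form evaluation.

framework: Black-Scholes closed form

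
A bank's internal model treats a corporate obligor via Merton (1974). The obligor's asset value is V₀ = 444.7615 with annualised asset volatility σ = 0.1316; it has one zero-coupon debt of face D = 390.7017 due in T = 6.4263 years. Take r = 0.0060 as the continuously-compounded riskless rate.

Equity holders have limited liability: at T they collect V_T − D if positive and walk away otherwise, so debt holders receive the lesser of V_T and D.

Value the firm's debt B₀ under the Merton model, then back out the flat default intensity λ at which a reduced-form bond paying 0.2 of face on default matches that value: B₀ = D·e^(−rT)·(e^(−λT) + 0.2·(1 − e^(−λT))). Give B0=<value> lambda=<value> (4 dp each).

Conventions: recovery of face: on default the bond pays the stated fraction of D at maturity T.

With assets at 444.7615 and a single debt payment of 390.7017 at 6.4263 years:
d₁ = [ln(V₀/D) + (r + σ²/2)T] / (σ√T)
   = [ln(444.7615/390.7017) + (0.0060 + 0.5·0.1316²)·6.4263] / (0.1316·√6.4263)
   = [0.129594 + 0.094205] / 0.333608 = 0.670844
d₂ = d₁ − σ√T = 0.670844 − 0.333608 = 0.337236
N(d₁) = 0.748840,  N(d₂) = 0.632030,  e^(−rT) = 0.962176
E₀ = V₀·N(d₁) − D·e^(−rT)·N(d₂)
   = 444.7615·0.748840 − 390.7017·0.962176·0.632030 = 95.459885
B₀ = V₀ − E₀ = 444.7615 − 95.459885 = 349.301615
e^(−λT) = (B₀·e^(rT)/D − 0.2)/(1 − 0.2) = (349.3016·1.039311/390.7017 − 0.2)/0.8 = 0.91147730
λ = −ln(0.91147730)/6.4263 = 0.014423

B0=349.3016 lambda=0.0144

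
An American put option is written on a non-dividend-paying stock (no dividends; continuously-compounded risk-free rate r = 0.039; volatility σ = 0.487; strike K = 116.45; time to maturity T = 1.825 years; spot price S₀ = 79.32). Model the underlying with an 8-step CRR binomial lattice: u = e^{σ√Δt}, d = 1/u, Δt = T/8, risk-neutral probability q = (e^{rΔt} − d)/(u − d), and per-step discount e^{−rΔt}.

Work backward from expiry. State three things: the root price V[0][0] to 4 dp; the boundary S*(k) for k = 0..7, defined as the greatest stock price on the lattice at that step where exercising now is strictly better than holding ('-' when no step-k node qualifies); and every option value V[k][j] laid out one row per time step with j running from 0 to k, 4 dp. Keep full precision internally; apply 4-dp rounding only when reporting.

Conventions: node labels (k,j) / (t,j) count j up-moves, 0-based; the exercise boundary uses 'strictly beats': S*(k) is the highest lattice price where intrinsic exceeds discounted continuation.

price = 43.5944
boundary = - - 49.8134 39.4755 49.8134 62.8586 49.8134 62.8586
tree:
43.5944
54.7304 31.4268
66.6366 41.8786 19.8229
76.9745 53.8873 28.6579 9.8834
85.1669 66.6366 40.0340 15.9202 3.0210
91.6591 76.9745 53.5914 24.9680 5.6564 0.0000
96.8040 85.1669 66.6366 37.6858 10.5910 0.0000 0.0000
100.8812 91.6591 76.9745 53.5914 19.8304 0.0000 0.0000 0.0000
104.1122 96.8040 85.1669 66.6366 37.1300 0.0000 0.0000 0.0000 0.0000

Δt=0.22812, u=1.26188, d=0.79247, q=0.46115, disc=e^(-rΔt)=0.99114
k=8 terminal: V=max(K-S,0) → 104.1122 96.8040 85.1669 66.6366 37.1300 0.0000 0.0000 0.0000 0.0000
k=7: j=0 S=15.5688 intr=100.8812 cont=99.8498 V=100.8812[EX]; j=1 S=24.7909 intr=91.6591 cont=90.6277 V=91.6591[EX]; j=2 S=39.4755 intr=76.9745 cont=75.9430 V=76.9745[EX]; j=3 S=62.8586 intr=53.5914 cont=52.5600 V=53.5914[EX]; j=4 S=100.0924 intr=16.3576 cont=19.8304 V=19.8304[hold]; j=5 S=159.3813 intr=0.0000 cont=0.0000 V=0.0000[hold]; j=6 S=253.7896 intr=0.0000 cont=0.0000 V=0.0000[hold]; j=7 S=404.1199 intr=0.0000 cont=0.0000 V=0.0000[hold]  S*(7)=62.8586
k=6: j=0 S=19.6460 intr=96.8040 cont=95.7726 V=96.8040[EX]; j=1 S=31.2831 intr=85.1669 cont=84.1355 V=85.1669[EX]; j=2 S=49.8134 intr=66.6366 cont=65.6051 V=66.6366[EX]; j=3 S=79.3200 intr=37.1300 cont=37.6858 V=37.6858[hold]; j=4 S=126.3046 intr=0.0000 cont=10.5910 V=10.5910[hold]; j=5 S=201.1202 intr=0.0000 cont=0.0000 V=0.0000[hold]; j=6 S=320.2521 intr=0.0000 cont=0.0000 V=0.0000[hold]  S*(6)=49.8134
k=5: j=0 S=24.7909 intr=91.6591 cont=90.6277 V=91.6591[EX]; j=1 S=39.4755 intr=76.9745 cont=75.9430 V=76.9745[EX]; j=2 S=62.8586 intr=53.5914 cont=52.8140 V=53.5914[EX]; j=3 S=100.0924 intr=16.3576 cont=24.9680 V=24.9680[hold]; j=4 S=159.3813 intr=0.0000 cont=5.6564 V=5.6564[hold]; j=5 S=253.7896 intr=0.0000 cont=0.0000 V=0.0000[hold]  S*(5)=62.8586
k=4: j=0 S=31.2831 intr=85.1669 cont=84.1355 V=85.1669[EX]; j=1 S=49.8134 intr=66.6366 cont=65.6051 V=66.6366[EX]; j=2 S=79.3200 intr=37.1300 cont=40.0340 V=40.0340[hold]; j=3 S=126.3046 intr=0.0000 cont=15.9202 V=15.9202[hold]; j=4 S=201.1202 intr=0.0000 cont=3.0210 V=3.0210[hold]  S*(4)=49.8134
k=3: j=0 S=39.4755 intr=76.9745 cont=75.9430 V=76.9745[EX]; j=1 S=62.8586 intr=53.5914 cont=53.8873 V=53.8873[hold]; j=2 S=100.0924 intr=16.3576 cont=28.6579 V=28.6579[hold]; j=3 S=159.3813 intr=0.0000 cont=9.8834 V=9.8834[hold]  S*(3)=39.4755
k=2: j=0 S=49.8134 intr=66.6366 cont=65.7404 V=66.6366[EX]; j=1 S=79.3200 intr=37.1300 cont=41.8786 V=41.8786[hold]; j=2 S=126.3046 intr=0.0000 cont=19.8229 V=19.8229[hold]  S*(2)=49.8134
k=1: j=0 S=62.8586 intr=53.5914 cont=54.7304 V=54.7304[hold]; j=1 S=100.0924 intr=16.3576 cont=31.4268 V=31.4268[hold]  S*(1)=-
k=0: j=0 S=79.3200 intr=37.1300 cont=43.5944 V=43.5944[hold]  S*(0)=-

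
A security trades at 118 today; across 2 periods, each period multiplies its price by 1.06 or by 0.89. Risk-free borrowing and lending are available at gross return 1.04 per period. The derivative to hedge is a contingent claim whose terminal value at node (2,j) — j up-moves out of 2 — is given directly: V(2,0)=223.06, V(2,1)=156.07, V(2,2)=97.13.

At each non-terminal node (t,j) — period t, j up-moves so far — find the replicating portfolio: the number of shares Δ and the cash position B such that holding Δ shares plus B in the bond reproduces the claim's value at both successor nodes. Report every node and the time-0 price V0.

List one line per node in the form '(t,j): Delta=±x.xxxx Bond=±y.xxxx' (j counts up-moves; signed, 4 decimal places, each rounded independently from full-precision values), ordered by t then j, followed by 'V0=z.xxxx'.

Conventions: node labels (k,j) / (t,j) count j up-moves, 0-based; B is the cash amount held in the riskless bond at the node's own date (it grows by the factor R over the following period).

Under the risk-neutral measure, an up-move has probability p* = (R−d)/(u−d) = 0.8824 and values discount at R = 1.04.
Payoffs at expiry: V(2,0)=223.0600, V(2,1)=156.0700, V(2,2)=97.1300
  t=1,j=0: stock 105.0200 → up 111.3212 (V=156.0700), down 93.4678 (V=223.0600). Price 157.6454; hedge Δ=-3.7522, bond B=551.7042.
  t=1,j=1: stock 125.0800 → up 132.5848 (V=97.1300), down 111.3212 (V=156.0700). Price 100.0617; hedge Δ=-2.7719, bond B=446.7675.
  t=0,j=0: stock 118.0000 → up 125.0800 (V=100.0617), down 105.0200 (V=157.6454). Price 102.7271; hedge Δ=-2.8706, bond B=441.4548.
Check: Δ(0,0)·S0 + B(0,0) = 102.7271 = V0.

(0,0): Delta=-2.8706 Bond=441.4548
(1,0): Delta=-3.7522 Bond=551.7042
(1,1): Delta=-2.7719 Bond=446.7675
V0=102.7271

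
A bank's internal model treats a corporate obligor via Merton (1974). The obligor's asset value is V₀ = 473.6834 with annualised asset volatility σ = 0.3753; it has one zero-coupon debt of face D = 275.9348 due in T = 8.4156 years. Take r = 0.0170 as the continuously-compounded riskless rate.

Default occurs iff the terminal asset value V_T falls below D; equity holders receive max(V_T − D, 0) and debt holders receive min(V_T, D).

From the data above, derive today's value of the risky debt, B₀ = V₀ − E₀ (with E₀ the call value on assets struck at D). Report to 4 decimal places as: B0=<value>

B0=184.6368

Work the structural quantities from V₀ = 473.6834 against face 275.9348:
d₁ = [ln(V₀/D) + (r + σ²/2)T] / (σ√T)
   = [ln(473.6834/275.9348) + (0.0170 + 0.5·0.3753²)·8.4156] / (0.3753·√8.4156)
   = [0.540375 + 0.735734] / 1.088732 = 1.172105
d₂ = d₁ − σ√T = 1.172105 − 1.088732 = 0.083373
N(d₁) = 0.879423,  N(d₂) = 0.533222,  e^(−rT) = 0.866698
E₀ = V₀·N(d₁) − D·e^(−rT)·N(d₂)
   = 473.6834·0.879423 − 275.9348·0.866698·0.533222 = 289.046649
B₀ = V₀ − E₀ = 473.6834 − 289.046649 = 184.636751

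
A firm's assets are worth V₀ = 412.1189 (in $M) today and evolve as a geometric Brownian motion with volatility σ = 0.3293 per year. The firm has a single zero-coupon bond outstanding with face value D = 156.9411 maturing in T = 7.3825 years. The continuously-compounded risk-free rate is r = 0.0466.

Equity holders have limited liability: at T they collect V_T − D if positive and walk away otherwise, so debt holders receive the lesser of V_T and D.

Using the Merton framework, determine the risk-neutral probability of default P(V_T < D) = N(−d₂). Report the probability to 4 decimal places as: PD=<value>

PD=0.1548

Work the structural quantities from V₀ = 412.1189 against face 156.9411:
d₁ = [ln(V₀/D) + (r + σ²/2)T] / (σ√T)
   = [ln(412.1189/156.9411) + (0.0466 + 0.5·0.3293²)·7.3825] / (0.3293·√7.3825)
   = [0.965441 + 0.744298] / 0.894733 = 1.910893
d₂ = d₁ − σ√T = 1.910893 − 0.894733 = 1.016160
risk-neutral PD = N(−d₂) = N(-1.016160) = 0.154777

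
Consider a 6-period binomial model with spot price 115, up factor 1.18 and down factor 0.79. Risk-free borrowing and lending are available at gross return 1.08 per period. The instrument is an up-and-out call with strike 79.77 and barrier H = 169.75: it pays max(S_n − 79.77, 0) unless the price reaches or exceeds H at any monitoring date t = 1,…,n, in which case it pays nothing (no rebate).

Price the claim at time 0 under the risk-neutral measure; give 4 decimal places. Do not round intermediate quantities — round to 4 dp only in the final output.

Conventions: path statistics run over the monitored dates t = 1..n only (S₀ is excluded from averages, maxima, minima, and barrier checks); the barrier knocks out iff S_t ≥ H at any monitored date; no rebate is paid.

Risk-neutral up-probability p* = (R−d)/(u−d) = (1.08−0.79)/(1.18−0.79) = 0.7436; the claim prices as the p*-weighted sum of path payoffs discounted by R^6.
Enumerate all 2^6 = 64 price paths (U = up ×1.18, D = down ×0.79); each path with k up-moves has probability p*^k·(1−p*)^(6−k).
DDDDDD: M=90.8500, payoff=0.0000, prob=0.000284
UDDDDD: M=135.7000, payoff=0.0000, prob=0.000824
DUDDDD: M=107.2030, payoff=0.0000, prob=0.000824
UUDDDD: M=160.1260, payoff=0.0000, prob=0.002390
DDUDDD: M=90.8500, payoff=0.0000, prob=0.000824
UDUDDD: M=135.7000, payoff=0.0000, prob=0.002390
DUUDDD: M=126.4995, payoff=0.0000, prob=0.002390
UUUDDD: M=188.9487, payoff=0.0000, prob=0.006931
DDDUDD: M=90.8500, payoff=0.0000, prob=0.000824
UDDUDD: M=135.7000, payoff=0.0000, prob=0.002390
DUDUDD: M=107.2030, payoff=0.0000, prob=0.002390
UUDUDD: M=160.1260, payoff=13.3891, prob=0.006931
DDUUDD: M=99.9346, payoff=0.0000, prob=0.002390
UDUUDD: M=149.2695, payoff=13.3891, prob=0.006931
DUUUDD: M=149.2695, payoff=13.3891, prob=0.006931
UUUUDD: M=222.9594, payoff=0.0000, prob=0.020100
DDDDUD: M=90.8500, payoff=0.0000, prob=0.000824
UDDDUD: M=135.7000, payoff=0.0000, prob=0.002390
DUDDUD: M=107.2030, payoff=0.0000, prob=0.002390
UUDDUD: M=160.1260, payoff=13.3891, prob=0.006931
DDUDUD: M=90.8500, payoff=0.0000, prob=0.002390
UDUDUD: M=135.7000, payoff=13.3891, prob=0.006931
DUUDUD: M=126.4995, payoff=13.3891, prob=0.006931
UUUDUD: M=188.9487, payoff=0.0000, prob=0.020100
DDDUUD: M=90.8500, payoff=0.0000, prob=0.002390
UDDUUD: M=135.7000, payoff=13.3891, prob=0.006931
DUDUUD: M=117.9229, payoff=13.3891, prob=0.006931
UUDUUD: M=176.1380, payoff=0.0000, prob=0.020100
DDUUUD: M=117.9229, payoff=13.3891, prob=0.006931
UDUUUD: M=176.1380, payoff=0.0000, prob=0.020100
DUUUUD: M=176.1380, payoff=0.0000, prob=0.020100
UUUUUD: M=263.0921, payoff=0.0000, prob=0.058291
DDDDDU: M=90.8500, payoff=0.0000, prob=0.000824
UDDDDU: M=135.7000, payoff=0.0000, prob=0.002390
DUDDDU: M=107.2030, payoff=0.0000, prob=0.002390
UUDDDU: M=160.1260, payoff=13.3891, prob=0.006931
DDUDDU: M=90.8500, payoff=0.0000, prob=0.002390
UDUDDU: M=135.7000, payoff=13.3891, prob=0.006931
DUUDDU: M=126.4995, payoff=13.3891, prob=0.006931
UUUDDU: M=188.9487, payoff=0.0000, prob=0.020100
DDDUDU: M=90.8500, payoff=0.0000, prob=0.002390
UDDUDU: M=135.7000, payoff=13.3891, prob=0.006931
DUDUDU: M=107.2030, payoff=13.3891, prob=0.006931
UUDUDU: M=160.1260, payoff=59.3790, prob=0.020100
DDUUDU: M=99.9346, payoff=13.3891, prob=0.006931
UDUUDU: M=149.2695, payoff=59.3790, prob=0.020100
DUUUDU: M=149.2695, payoff=59.3790, prob=0.020100
UUUUDU: M=222.9594, payoff=0.0000, prob=0.058291
DDDDUU: M=90.8500, payoff=0.0000, prob=0.002390
UDDDUU: M=135.7000, payoff=13.3891, prob=0.006931
DUDDUU: M=107.2030, payoff=13.3891, prob=0.006931
UUDDUU: M=160.1260, payoff=59.3790, prob=0.020100
DDUDUU: M=93.1591, payoff=13.3891, prob=0.006931
UDUDUU: M=139.1490, payoff=59.3790, prob=0.020100
DUUDUU: M=139.1490, payoff=59.3790, prob=0.020100
UUUDUU: M=207.8428, payoff=0.0000, prob=0.058291
DDDUUU: M=93.1591, payoff=13.3891, prob=0.006931
UDDUUU: M=139.1490, payoff=59.3790, prob=0.020100
DUDUUU: M=139.1490, payoff=59.3790, prob=0.020100
UUDUUU: M=207.8428, payoff=0.0000, prob=0.058291
DDUUUU: M=139.1490, payoff=59.3790, prob=0.020100
UDUUUU: M=207.8428, payoff=0.0000, prob=0.058291
DUUUUU: M=207.8428, payoff=0.0000, prob=0.058291
UUUUUU: M=310.4487, payoff=0.0000, prob=0.169044
Price = Σ prob·payoff / R^6 = 12.505099 / 1.586874 = 7.8803

price = 7.8803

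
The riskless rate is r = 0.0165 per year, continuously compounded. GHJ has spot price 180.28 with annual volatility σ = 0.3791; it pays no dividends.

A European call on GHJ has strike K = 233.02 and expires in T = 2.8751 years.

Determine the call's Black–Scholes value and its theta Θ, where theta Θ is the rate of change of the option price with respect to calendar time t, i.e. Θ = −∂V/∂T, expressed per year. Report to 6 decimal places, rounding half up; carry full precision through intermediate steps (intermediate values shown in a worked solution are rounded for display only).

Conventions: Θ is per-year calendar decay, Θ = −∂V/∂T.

price = 32.323322
Θ = -8.989138

σ√T = 0.3791·√2.8751 = 0.642807
d₁ = (ln(S/K) + (r+σ²/2)T) / (σ√T) = (ln(180.28/233.02) + (0.0165+0.3791²/2)·2.8751) / 0.642807 = (-0.256613 + 0.254039) / 0.642807 = -0.004004
d₂ = d₁ − σ√T = -0.004004 − 0.642807 = -0.646811
e^{−rT} = 0.953669
N(d₁) = 0.498403,  N(d₂) = 0.258877
Call price V = S·N(d₁) − K·e^{−rT}·N(d₂) = 89.852023 − 57.528701 = 32.323322
φ(d₁) = (1/√(2π))·e^{−d₁²/2} = 0.398939
Θ = −S·φ(d₁)·σ/(2√T) − r·K·e^{−rT}·N(d₂) = −8.039915 − 0.949224 = -8.989138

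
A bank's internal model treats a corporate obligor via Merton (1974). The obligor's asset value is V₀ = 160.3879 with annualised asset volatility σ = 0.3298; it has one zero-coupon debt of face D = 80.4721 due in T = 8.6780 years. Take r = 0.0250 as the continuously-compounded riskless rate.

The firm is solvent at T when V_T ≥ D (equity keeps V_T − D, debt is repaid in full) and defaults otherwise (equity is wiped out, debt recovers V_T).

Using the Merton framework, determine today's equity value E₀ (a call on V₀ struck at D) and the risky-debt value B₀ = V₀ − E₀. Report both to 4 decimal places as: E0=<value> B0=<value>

E0=104.3080 B0=56.0799

With assets at 160.3879 and a single debt payment of 80.4721 at 8.6780 years:
d₁ = [ln(V₀/D) + (r + σ²/2)T] / (σ√T)
   = [ln(160.3879/80.4721) + (0.0250 + 0.5·0.3298²)·8.6780] / (0.3298·√8.6780)
   = [0.689685 + 0.688895] / 0.971540 = 1.418964
d₂ = d₁ − σ√T = 1.418964 − 0.971540 = 0.447424
N(d₁) = 0.922045,  N(d₂) = 0.672716,  e^(−rT) = 0.804970
E₀ = V₀·N(d₁) − D·e^(−rT)·N(d₂)
   = 160.3879·0.922045 − 80.4721·0.804970·0.672716 = 104.307963
B₀ = V₀ − E₀ = 160.3879 − 104.307963 = 56.079937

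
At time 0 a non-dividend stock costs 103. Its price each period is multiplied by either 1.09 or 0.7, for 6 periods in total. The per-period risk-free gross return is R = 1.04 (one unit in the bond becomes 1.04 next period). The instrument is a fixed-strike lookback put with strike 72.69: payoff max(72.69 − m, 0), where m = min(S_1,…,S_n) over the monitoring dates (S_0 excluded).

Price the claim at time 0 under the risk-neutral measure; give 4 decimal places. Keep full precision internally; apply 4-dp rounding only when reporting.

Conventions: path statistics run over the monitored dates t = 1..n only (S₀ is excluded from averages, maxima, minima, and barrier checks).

price = 1.7936

No-arbitrage gives p* = (R−d)/(u−d) = 0.8718: enumerate every path, weight its payoff by its p*-probability, and discount by R^6.
Enumerate all 2^6 = 64 price paths (U = up ×1.09, D = down ×0.7); each path with k up-moves has probability p*^k·(1−p*)^(6−k).
DDDDDD: m=12.1178, payoff=60.5722, prob=0.000004
UDDDDD: m=18.8692, payoff=53.8208, prob=0.000030
DUDDDD: m=18.8692, payoff=53.8208, prob=0.000030
UUDDDD: m=29.3821, payoff=43.3079, prob=0.000205
DDUDDD: m=18.8692, payoff=53.8208, prob=0.000030
UDUDDD: m=29.3821, payoff=43.3079, prob=0.000205
DUUDDD: m=29.3821, payoff=43.3079, prob=0.000205
UUUDDD: m=45.7521, payoff=26.9379, prob=0.001396
DDDUDD: m=18.8692, payoff=53.8208, prob=0.000030
UDDUDD: m=29.3821, payoff=43.3079, prob=0.000205
DUDUDD: m=29.3821, payoff=43.3079, prob=0.000205
UUDUDD: m=45.7521, payoff=26.9379, prob=0.001396
DDUUDD: m=29.3821, payoff=43.3079, prob=0.000205
UDUUDD: m=45.7521, payoff=26.9379, prob=0.001396
DUUUDD: m=45.7521, payoff=26.9379, prob=0.001396
UUUUDD: m=71.2425, payoff=1.4475, prob=0.009494
DDDDUD: m=18.8692, payoff=53.8208, prob=0.000030
UDDDUD: m=29.3821, payoff=43.3079, prob=0.000205
DUDDUD: m=29.3821, payoff=43.3079, prob=0.000205
UUDDUD: m=45.7521, payoff=26.9379, prob=0.001396
DDUDUD: m=29.3821, payoff=43.3079, prob=0.000205
UDUDUD: m=45.7521, payoff=26.9379, prob=0.001396
DUUDUD: m=45.7521, payoff=26.9379, prob=0.001396
UUUDUD: m=71.2425, payoff=1.4475, prob=0.009494
DDDUUD: m=29.3821, payoff=43.3079, prob=0.000205
UDDUUD: m=45.7521, payoff=26.9379, prob=0.001396
DUDUUD: m=45.7521, payoff=26.9379, prob=0.001396
UUDUUD: m=71.2425, payoff=1.4475, prob=0.009494
DDUUUD: m=45.7521, payoff=26.9379, prob=0.001396
UDUUUD: m=71.2425, payoff=1.4475, prob=0.009494
DUUUUD: m=71.2425, payoff=1.4475, prob=0.009494
UUUUUD: m=110.9348, payoff=0.0000, prob=0.064562
DDDDDU: m=17.3112, payoff=55.3788, prob=0.000030
UDDDDU: m=26.9560, payoff=45.7340, prob=0.000205
DUDDDU: m=26.9560, payoff=45.7340, prob=0.000205
UUDDDU: m=41.9744, payoff=30.7156, prob=0.001396
DDUDDU: m=26.9560, payoff=45.7340, prob=0.000205
UDUDDU: m=41.9744, payoff=30.7156, prob=0.001396
DUUDDU: m=41.9744, payoff=30.7156, prob=0.001396
UUUDDU: m=65.3601, payoff=7.3299, prob=0.009494
DDDUDU: m=26.9560, payoff=45.7340, prob=0.000205
UDDUDU: m=41.9744, payoff=30.7156, prob=0.001396
DUDUDU: m=41.9744, payoff=30.7156, prob=0.001396
UUDUDU: m=65.3601, payoff=7.3299, prob=0.009494
DDUUDU: m=41.9744, payoff=30.7156, prob=0.001396
UDUUDU: m=65.3601, payoff=7.3299, prob=0.009494
DUUUDU: m=65.3601, payoff=7.3299, prob=0.009494
UUUUDU: m=101.7750, payoff=0.0000, prob=0.064562
DDDDUU: m=24.7303, payoff=47.9597, prob=0.000205
UDDDUU: m=38.5086, payoff=34.1814, prob=0.001396
DUDDUU: m=38.5086, payoff=34.1814, prob=0.001396
UUDDUU: m=59.9634, payoff=12.7266, prob=0.009494
DDUDUU: m=38.5086, payoff=34.1814, prob=0.001396
UDUDUU: m=59.9634, payoff=12.7266, prob=0.009494
DUUDUU: m=59.9634, payoff=12.7266, prob=0.009494
UUUDUU: m=93.3716, payoff=0.0000, prob=0.064562
DDDUUU: m=35.3290, payoff=37.3610, prob=0.001396
UDDUUU: m=55.0123, payoff=17.6777, prob=0.009494
DUDUUU: m=55.0123, payoff=17.6777, prob=0.009494
UUDUUU: m=85.6620, payoff=0.0000, prob=0.064562
DDUUUU: m=50.4700, payoff=22.2200, prob=0.009494
UDUUUU: m=78.5890, payoff=0.0000, prob=0.064562
DUUUUU: m=72.1000, payoff=0.5900, prob=0.064562
UUUUUU: m=112.2700, payoff=0.0000, prob=0.439022
Price = Σ prob·payoff / R^6 = 2.269493 / 1.265319 = 1.7936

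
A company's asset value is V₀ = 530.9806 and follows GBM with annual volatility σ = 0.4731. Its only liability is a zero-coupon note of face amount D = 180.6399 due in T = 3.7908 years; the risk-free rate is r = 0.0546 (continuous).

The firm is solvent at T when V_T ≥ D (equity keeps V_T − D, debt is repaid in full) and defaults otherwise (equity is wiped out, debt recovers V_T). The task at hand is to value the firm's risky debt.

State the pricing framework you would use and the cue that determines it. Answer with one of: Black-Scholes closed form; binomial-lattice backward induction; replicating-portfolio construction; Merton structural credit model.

framework: Merton structural credit model

Key observation: the data describe a firm's assets (V₀ = 530.9806, GBM) and a single zero-coupon debt of face 180.6399, so credit quantities follow from equity-as-call in the structural model.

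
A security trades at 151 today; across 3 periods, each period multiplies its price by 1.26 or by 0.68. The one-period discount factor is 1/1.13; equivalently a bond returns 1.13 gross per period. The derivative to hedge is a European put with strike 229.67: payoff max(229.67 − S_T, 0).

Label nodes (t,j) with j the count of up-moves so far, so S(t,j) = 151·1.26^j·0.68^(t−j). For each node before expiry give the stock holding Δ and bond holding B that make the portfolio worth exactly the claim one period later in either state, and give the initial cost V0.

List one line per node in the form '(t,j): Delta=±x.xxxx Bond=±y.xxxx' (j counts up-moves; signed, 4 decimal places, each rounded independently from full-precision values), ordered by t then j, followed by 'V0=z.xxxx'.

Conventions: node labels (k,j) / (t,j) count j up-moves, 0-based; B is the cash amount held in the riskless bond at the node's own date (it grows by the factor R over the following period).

(0,0): Delta=-0.6104 Bond=123.7671
(1,0): Delta=-1.0000 Bond=179.8653
(1,1): Delta=-0.5496 Bond=128.2988
(2,0): Delta=-1.0000 Bond=203.2478
(2,1): Delta=-1.0000 Bond=203.2478
(2,2): Delta=-0.4794 Bond=128.1440
V0=31.6031

Under the risk-neutral measure, an up-move has probability p* = (R−d)/(u−d) = 0.7759 and values discount at R = 1.13.
Expiry values: V(3,0)=182.1908, V(3,1)=141.6938, V(3,2)=66.6552, V(3,3)=0.0000
  t=2,j=0: stock 69.8224 → up 87.9762 (V=141.6938), down 47.4792 (V=182.1908). Price 133.4254; hedge Δ=-1.0000, bond B=203.2478.
  t=2,j=1: stock 129.3768 → up 163.0148 (V=66.6552), down 87.9762 (V=141.6938). Price 73.8710; hedge Δ=-1.0000, bond B=203.2478.
  t=2,j=2: stock 239.7276 → up 302.0568 (V=0.0000), down 163.0148 (V=66.6552). Price 13.2212; hedge Δ=-0.4794, bond B=128.1440.
  t=1,j=0: stock 102.6800 → up 129.3768 (V=73.8710), down 69.8224 (V=133.4254). Price 77.1853; hedge Δ=-1.0000, bond B=179.8653.
  t=1,j=1: stock 190.2600 → up 239.7276 (V=13.2212), down 129.3768 (V=73.8710). Price 23.7302; hedge Δ=-0.5496, bond B=128.2988.
  t=0,j=0: stock 151.0000 → up 190.2600 (V=23.7302), down 102.6800 (V=77.1853). Price 31.6031; hedge Δ=-0.6104, bond B=123.7671.
Verification: the root portfolio costs Δ(0,0)·S0 + B(0,0) = 31.6031, matching V0.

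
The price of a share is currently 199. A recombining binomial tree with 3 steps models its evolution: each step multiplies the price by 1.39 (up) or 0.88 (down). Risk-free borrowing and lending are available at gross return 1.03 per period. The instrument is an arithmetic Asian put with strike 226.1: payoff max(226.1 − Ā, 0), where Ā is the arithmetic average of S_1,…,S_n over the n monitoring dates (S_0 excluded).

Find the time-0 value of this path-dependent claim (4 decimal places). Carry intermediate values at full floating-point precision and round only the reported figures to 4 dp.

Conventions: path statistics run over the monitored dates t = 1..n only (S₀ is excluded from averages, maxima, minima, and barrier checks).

With p* = (R−d)/(u−d) = 0.2941, sum probability × payoff across the paths and divide by R^3.
Enumerate all 2^3 = 8 price paths (U = up ×1.39, D = down ×0.88); each path with k up-moves has probability p*^k·(1−p*)^(3−k).
DDD: Ā=154.9462, payoff=71.1538, prob=0.351720
UDD: Ā=244.7445, payoff=0.0000, prob=0.146550
DUD: Ā=210.9145, payoff=15.1855, prob=0.146550
UUD: Ā=333.1491, payoff=0.0000, prob=0.061062
DDU: Ā=181.1441, payoff=44.9559, prob=0.146550
UDU: Ā=286.1254, payoff=0.0000, prob=0.061062
DUU: Ā=252.2954, payoff=0.0000, prob=0.061062
UUU: Ā=398.5120, payoff=0.0000, prob=0.025443
Price = Σ prob·payoff / R^3 = 33.839930 / 1.092727 = 30.9683

price = 30.9683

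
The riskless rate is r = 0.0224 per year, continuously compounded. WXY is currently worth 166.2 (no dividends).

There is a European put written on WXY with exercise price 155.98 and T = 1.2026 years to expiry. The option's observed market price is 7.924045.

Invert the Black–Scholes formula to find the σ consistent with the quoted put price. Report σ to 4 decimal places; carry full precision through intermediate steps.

sigma = 0.2010

At σ = 0.2010 the Black–Scholes value reproduces the quote:
σ√T = 0.201·√1.2026 = 0.220423
d₁ = (ln(S/K) + (r+σ²/2)T) / (σ√T) = (ln(166.2/155.98) + (0.0224+0.201²/2)·1.2026) / 0.220423 = (0.063464 + 0.051231) / 0.220423 = 0.520343
d₂ = d₁ − σ√T = 0.520343 − 0.220423 = 0.299920
e^{−rT} = 0.973421
N(−d₁) = 0.301412,  N(−d₂) = 0.382119
V = K·e^{−rT}·N(−d₂) − S·N(−d₁) = 58.018776 − 50.094731 = 7.924045 (matching the quote); vega is positive throughout, so no other σ reproduces this price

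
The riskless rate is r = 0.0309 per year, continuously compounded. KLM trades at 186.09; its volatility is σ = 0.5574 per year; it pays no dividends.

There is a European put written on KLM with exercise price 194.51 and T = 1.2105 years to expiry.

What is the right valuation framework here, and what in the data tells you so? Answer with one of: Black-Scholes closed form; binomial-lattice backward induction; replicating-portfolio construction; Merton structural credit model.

framework: Black-Scholes closed form

Key observation: a European-exercise option on KLM struck at 194.51 — a GBM underlying with constant parameters — admits an analytic price: the data contain no early exercise, no discrete tree, no debt structure.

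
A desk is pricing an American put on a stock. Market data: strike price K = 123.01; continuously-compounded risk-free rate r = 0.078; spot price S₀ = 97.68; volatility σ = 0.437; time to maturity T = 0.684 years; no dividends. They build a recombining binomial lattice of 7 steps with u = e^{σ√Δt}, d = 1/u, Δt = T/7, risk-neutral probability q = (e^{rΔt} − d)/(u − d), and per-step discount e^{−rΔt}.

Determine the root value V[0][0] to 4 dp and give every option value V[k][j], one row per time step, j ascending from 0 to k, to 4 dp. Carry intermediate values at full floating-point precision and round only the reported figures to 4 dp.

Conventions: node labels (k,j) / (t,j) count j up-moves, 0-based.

price = 28.7001
tree:
28.7001
38.0382 19.5729
48.6818 27.7175 11.5277
58.1723 37.8021 17.8098 5.2669
66.4510 48.6818 26.5562 9.1205 1.3985
73.6726 58.1723 37.8021 15.4401 2.7839 0.0000
79.9722 66.4510 48.6818 25.3300 5.5419 0.0000 0.0000
85.4674 73.6726 58.1723 37.8021 11.0323 0.0000 0.0000 0.0000

params: Δt=0.09771 u=1.14637 d=0.87232 q=0.49382 e^(-rΔt)=0.99241
t_7 payoffs: 85.4674 73.6726 58.1723 37.8021 11.0323 0.0000 0.0000 0.0000
k=6: node(6,0) S=43.0378 payoff=79.9722 vs cont=79.0382 → 79.9722 [stop]  node(6,1) S=56.5590 payoff=66.4510 vs cont=65.5170 → 66.4510 [stop]  node(6,2) S=74.3282 payoff=48.6818 vs cont=47.7478 → 48.6818 [stop]  node(6,3) S=97.6800 payoff=25.3300 vs cont=24.3960 → 25.3300 [stop]  node(6,4) S=128.3682 payoff=0.0000 vs cont=5.5419 → 5.5419 [wait]  node(6,5) S=168.6978 payoff=0.0000 vs cont=0.0000 → 0.0000 [wait]  node(6,6) S=221.6978 payoff=0.0000 vs cont=0.0000 → 0.0000 [wait]
k=5: node(5,0) S=49.3374 payoff=73.6726 vs cont=72.7387 → 73.6726 [stop]  node(5,1) S=64.8377 payoff=58.1723 vs cont=57.2383 → 58.1723 [stop]  node(5,2) S=85.2079 payoff=37.8021 vs cont=36.8682 → 37.8021 [stop]  node(5,3) S=111.9777 payoff=11.0323 vs cont=15.4401 → 15.4401 [wait]  node(5,4) S=147.1579 payoff=0.0000 vs cont=2.7839 → 2.7839 [wait]  node(5,5) S=193.3906 payoff=0.0000 vs cont=0.0000 → 0.0000 [wait]
k=4: node(4,0) S=56.5590 payoff=66.4510 vs cont=65.5170 → 66.4510 [stop]  node(4,1) S=74.3282 payoff=48.6818 vs cont=47.7478 → 48.6818 [stop]  node(4,2) S=97.6800 payoff=25.3300 vs cont=26.5562 → 26.5562 [wait]  node(4,3) S=128.3682 payoff=0.0000 vs cont=9.1205 → 9.1205 [wait]  node(4,4) S=168.6978 payoff=0.0000 vs cont=1.3985 → 1.3985 [wait]
k=3: node(3,0) S=64.8377 payoff=58.1723 vs cont=57.2383 → 58.1723 [stop]  node(3,1) S=85.2079 payoff=37.8021 vs cont=37.4691 → 37.8021 [stop]  node(3,2) S=111.9777 payoff=11.0323 vs cont=17.8098 → 17.8098 [wait]  node(3,3) S=147.1579 payoff=0.0000 vs cont=5.2669 → 5.2669 [wait]
k=2: node(2,0) S=74.3282 payoff=48.6818 vs cont=47.7478 → 48.6818 [stop]  node(2,1) S=97.6800 payoff=25.3300 vs cont=27.7175 → 27.7175 [wait]  node(2,2) S=128.3682 payoff=0.0000 vs cont=11.5277 → 11.5277 [wait]
k=1: node(1,0) S=85.2079 payoff=37.8021 vs cont=38.0382 → 38.0382 [wait]  node(1,1) S=111.9777 payoff=11.0323 vs cont=19.5729 → 19.5729 [wait]
k=0: node(0,0) S=97.6800 payoff=25.3300 vs cont=28.7001 → 28.7001 [wait]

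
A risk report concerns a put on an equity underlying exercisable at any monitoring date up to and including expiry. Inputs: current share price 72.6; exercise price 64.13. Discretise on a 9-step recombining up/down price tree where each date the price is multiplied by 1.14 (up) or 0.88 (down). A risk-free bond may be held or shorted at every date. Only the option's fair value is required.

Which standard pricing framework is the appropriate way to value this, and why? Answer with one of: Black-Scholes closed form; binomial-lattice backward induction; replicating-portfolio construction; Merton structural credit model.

Key observation: an American put (K = 64.13, S₀ = 72.6) on a 9-date tree has no closed form — the optimal stopping decision is embedded and must be resolved recursively from expiry.

framework: binomial-lattice backward induction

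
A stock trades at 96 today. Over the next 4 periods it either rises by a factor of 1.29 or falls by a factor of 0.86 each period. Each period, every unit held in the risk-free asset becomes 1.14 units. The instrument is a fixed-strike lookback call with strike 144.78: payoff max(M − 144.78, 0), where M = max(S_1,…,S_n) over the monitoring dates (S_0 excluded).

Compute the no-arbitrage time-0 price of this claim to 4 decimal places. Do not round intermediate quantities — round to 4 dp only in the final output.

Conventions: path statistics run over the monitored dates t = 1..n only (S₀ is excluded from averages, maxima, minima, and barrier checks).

price = 22.3921

Risk-neutral up-probability p* = (R−d)/(u−d) = (1.14−0.86)/(1.29−0.86) = 0.6512; the claim prices as the p*-weighted sum of path payoffs discounted by R^4.
Enumerate all 2^4 = 16 price paths (U = up ×1.29, D = down ×0.86); each path with k up-moves has probability p*^k·(1−p*)^(4−k).
DDDD: M=82.5600, payoff=0.0000, prob=0.014808
UDDD: M=123.8400, payoff=0.0000, prob=0.027641
DUDD: M=106.5024, payoff=0.0000, prob=0.027641
UUDD: M=159.7536, payoff=14.9736, prob=0.051597
DDUD: M=91.5921, payoff=0.0000, prob=0.027641
UDUD: M=137.3881, payoff=0.0000, prob=0.051597
DUUD: M=137.3881, payoff=0.0000, prob=0.051597
UUUD: M=206.0821, payoff=61.3021, prob=0.096314
DDDU: M=82.5600, payoff=0.0000, prob=0.027641
UDDU: M=123.8400, payoff=0.0000, prob=0.051597
DUDU: M=118.1538, payoff=0.0000, prob=0.051597
UUDU: M=177.2306, payoff=32.4506, prob=0.096314
DDUU: M=118.1538, payoff=0.0000, prob=0.051597
UDUU: M=177.2306, payoff=32.4506, prob=0.096314
DUUU: M=177.2306, payoff=32.4506, prob=0.096314
UUUU: M=265.8460, payoff=121.0660, prob=0.179787
Price = Σ prob·payoff / R^4 = 37.819364 / 1.688960 = 22.3921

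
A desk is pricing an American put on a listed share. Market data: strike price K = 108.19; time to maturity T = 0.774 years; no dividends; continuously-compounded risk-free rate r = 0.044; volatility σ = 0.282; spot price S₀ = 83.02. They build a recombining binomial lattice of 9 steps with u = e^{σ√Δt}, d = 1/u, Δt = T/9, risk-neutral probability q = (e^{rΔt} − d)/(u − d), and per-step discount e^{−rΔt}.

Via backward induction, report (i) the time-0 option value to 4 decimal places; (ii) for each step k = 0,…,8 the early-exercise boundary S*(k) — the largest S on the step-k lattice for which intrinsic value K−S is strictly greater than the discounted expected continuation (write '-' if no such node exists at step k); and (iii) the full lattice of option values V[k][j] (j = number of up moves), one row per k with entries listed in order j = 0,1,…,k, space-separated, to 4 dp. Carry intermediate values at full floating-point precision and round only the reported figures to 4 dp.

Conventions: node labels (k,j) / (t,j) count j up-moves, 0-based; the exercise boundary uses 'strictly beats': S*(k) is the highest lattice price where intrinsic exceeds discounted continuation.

price = 25.4038
boundary = - 76.4306 70.3642 76.4306 83.0200 76.4306 83.0200 90.1775 97.9521
tree:
25.4038
31.7594 19.2964
37.8258 25.1816 13.6091
43.4107 31.7594 18.8524 8.5151
48.5524 37.8258 25.1700 12.7333 4.3987
53.2859 43.4107 31.7594 18.3328 7.2797 1.5766
57.6437 48.5524 37.8258 25.1700 11.6949 2.9587 0.2186
61.6556 53.2859 43.4107 31.7594 18.0125 5.5217 0.4409 0.0000
65.3491 57.6437 48.5524 37.8258 25.1700 10.2379 0.8891 0.0000 0.0000
68.7495 61.6556 53.2859 43.4107 31.7594 18.0125 1.7930 0.0000 0.0000 0.0000

params: Δt=0.08600 u=1.08621 d=0.92063 q=0.50223 e^(-rΔt)=0.99622
t_9 payoffs: 68.7495 61.6556 53.2859 43.4107 31.7594 18.0125 1.7930 0.0000 0.0000 0.0000
t_8: node(8,0) S=42.8409 payoff=65.3491 vs cont=64.9405 → 65.3491 [stop]  node(8,1) S=50.5463 payoff=57.6437 vs cont=57.2351 → 57.6437 [stop]  node(8,2) S=59.6376 payoff=48.5524 vs cont=48.1437 → 48.5524 [stop]  node(8,3) S=70.3642 payoff=37.8258 vs cont=37.4172 → 37.8258 [stop]  node(8,4) S=83.0200 payoff=25.1700 vs cont=24.7614 → 25.1700 [stop]  node(8,5) S=97.9521 payoff=10.2379 vs cont=9.8293 → 10.2379 [stop]  node(8,6) S=115.5700 payoff=0.0000 vs cont=0.8891 → 0.8891 [wait]  node(8,7) S=136.3566 payoff=0.0000 vs cont=0.0000 → 0.0000 [wait]  node(8,8) S=160.8819 payoff=0.0000 vs cont=0.0000 → 0.0000 [wait]  ⇒ S*(8)=97.9521
t_7: node(7,0) S=46.5344 payoff=61.6556 vs cont=61.2470 → 61.6556 [stop]  node(7,1) S=54.9041 payoff=53.2859 vs cont=52.8773 → 53.2859 [stop]  node(7,2) S=64.7793 payoff=43.4107 vs cont=43.0021 → 43.4107 [stop]  node(7,3) S=76.4306 payoff=31.7594 vs cont=31.3508 → 31.7594 [stop]  node(7,4) S=90.1775 payoff=18.0125 vs cont=17.6039 → 18.0125 [stop]  node(7,5) S=106.3970 payoff=1.7930 vs cont=5.5217 → 5.5217 [wait]  node(7,6) S=125.5338 payoff=0.0000 vs cont=0.4409 → 0.4409 [wait]  node(7,7) S=148.1125 payoff=0.0000 vs cont=0.0000 → 0.0000 [wait]  ⇒ S*(7)=90.1775
t_6: node(6,0) S=50.5463 payoff=57.6437 vs cont=57.2351 → 57.6437 [stop]  node(6,1) S=59.6376 payoff=48.5524 vs cont=48.1437 → 48.5524 [stop]  node(6,2) S=70.3642 payoff=37.8258 vs cont=37.4172 → 37.8258 [stop]  node(6,3) S=83.0200 payoff=25.1700 vs cont=24.7614 → 25.1700 [stop]  node(6,4) S=97.9521 payoff=10.2379 vs cont=11.6949 → 11.6949 [wait]  node(6,5) S=115.5700 payoff=0.0000 vs cont=2.9587 → 2.9587 [wait]  node(6,6) S=136.3566 payoff=0.0000 vs cont=0.2186 → 0.2186 [wait]  ⇒ S*(6)=83.0200
t_5: node(5,0) S=54.9041 payoff=53.2859 vs cont=52.8773 → 53.2859 [stop]  node(5,1) S=64.7793 payoff=43.4107 vs cont=43.0021 → 43.4107 [stop]  node(5,2) S=76.4306 payoff=31.7594 vs cont=31.3508 → 31.7594 [stop]  node(5,3) S=90.1775 payoff=18.0125 vs cont=18.3328 → 18.3328 [wait]  node(5,4) S=106.3970 payoff=1.7930 vs cont=7.2797 → 7.2797 [wait]  node(5,5) S=125.5338 payoff=0.0000 vs cont=1.5766 → 1.5766 [wait]  ⇒ S*(5)=76.4306
t_4: node(4,0) S=59.6376 payoff=48.5524 vs cont=48.1437 → 48.5524 [stop]  node(4,1) S=70.3642 payoff=37.8258 vs cont=37.4172 → 37.8258 [stop]  node(4,2) S=83.0200 payoff=25.1700 vs cont=24.9217 → 25.1700 [stop]  node(4,3) S=97.9521 payoff=10.2379 vs cont=12.7333 → 12.7333 [wait]  node(4,4) S=115.5700 payoff=0.0000 vs cont=4.3987 → 4.3987 [wait]  ⇒ S*(4)=83.0200
t_3: node(3,0) S=64.7793 payoff=43.4107 vs cont=43.0021 → 43.4107 [stop]  node(3,1) S=76.4306 payoff=31.7594 vs cont=31.3508 → 31.7594 [stop]  node(3,2) S=90.1775 payoff=18.0125 vs cont=18.8524 → 18.8524 [wait]  node(3,3) S=106.3970 payoff=1.7930 vs cont=8.5151 → 8.5151 [wait]  ⇒ S*(3)=76.4306
t_2: node(2,0) S=70.3642 payoff=37.8258 vs cont=37.4172 → 37.8258 [stop]  node(2,1) S=83.0200 payoff=25.1700 vs cont=25.1816 → 25.1816 [wait]  node(2,2) S=97.9521 payoff=10.2379 vs cont=13.6091 → 13.6091 [wait]  ⇒ S*(2)=70.3642
t_1: node(1,0) S=76.4306 payoff=31.7594 vs cont=31.3566 → 31.7594 [stop]  node(1,1) S=90.1775 payoff=18.0125 vs cont=19.2964 → 19.2964 [wait]  ⇒ S*(1)=76.4306
t_0: node(0,0) S=83.0200 payoff=25.1700 vs cont=25.4038 → 25.4038 [wait]  ⇒ S*(0)=-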